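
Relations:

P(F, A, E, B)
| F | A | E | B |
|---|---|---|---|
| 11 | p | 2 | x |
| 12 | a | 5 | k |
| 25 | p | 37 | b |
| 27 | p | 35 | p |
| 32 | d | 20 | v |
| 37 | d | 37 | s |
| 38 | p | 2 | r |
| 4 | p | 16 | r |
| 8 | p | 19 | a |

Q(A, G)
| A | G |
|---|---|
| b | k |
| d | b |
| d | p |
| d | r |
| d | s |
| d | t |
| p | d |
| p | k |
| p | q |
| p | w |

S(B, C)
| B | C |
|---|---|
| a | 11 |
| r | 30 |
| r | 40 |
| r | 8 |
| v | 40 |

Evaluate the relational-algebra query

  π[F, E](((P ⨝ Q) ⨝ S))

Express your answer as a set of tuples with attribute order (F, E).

{(32, 20), (38, 2), (4, 16), (8, 19)}

Natural join on A: {(11, p, 2, x, d), (11, p, 2, x, k), (11, p, 2, x, q), (11, p, 2, x, w), (25, p, 37, b, d), (25, p, 37, b, k), (25, p, 37, b, q), (25, p, 37, b, w), (27, p, 35, p, d), (27, p, 35, p, k), (27, p, 35, p, q), (27, p, 35, p, w), (32, d, 20, v, b), (32, d, 20, v, p), (32, d, 20, v, r), (32, d, 20, v, s), (32, d, 20, v, t), (37, d, 37, s, b), (37, d, 37, s, p), (37, d, 37, s, r), (37, d, 37, s, s), (37, d, 37, s, t), (38, p, 2, r, d), (38, p, 2, r, k), (38, p, 2, r, q), (38, p, 2, r, w), (4, p, 16, r, d), (4, p, 16, r, k), (4, p, 16, r, q), (4, p, 16, r, w), (8, p, 19, a, d), (8, p, 19, a, k), (8, p, 19, a, q), (8, p, 19, a, w)}
Natural join on B: {(32, d, 20, v, b, 40), (32, d, 20, v, p, 40), (32, d, 20, v, r, 40), (32, d, 20, v, s, 40), (32, d, 20, v, t, 40), (38, p, 2, r, d, 30), (38, p, 2, r, d, 40), (38, p, 2, r, d, 8), (38, p, 2, r, k, 30), (38, p, 2, r, k, 40), (38, p, 2, r, k, 8), (38, p, 2, r, q, 30), (38, p, 2, r, q, 40), (38, p, 2, r, q, 8), (38, p, 2, r, w, 30), (38, p, 2, r, w, 40), (38, p, 2, r, w, 8), (4, p, 16, r, d, 30), (4, p, 16, r, d, 40), (4, p, 16, r, d, 8), (4, p, 16, r, k, 30), (4, p, 16, r, k, 40), (4, p, 16, r, k, 8), (4, p, 16, r, q, 30), (4, p, 16, r, q, 40), (4, p, 16, r, q, 8), (4, p, 16, r, w, 30), (4, p, 16, r, w, 40), (4, p, 16, r, w, 8), (8, p, 19, a, d, 11), (8, p, 19, a, k, 11), (8, p, 19, a, q, 11), (8, p, 19, a, w, 11)}
Projecting to F, E (29 duplicate(s) eliminated): {(32, 20), (38, 2), (4, 16), (8, 19)}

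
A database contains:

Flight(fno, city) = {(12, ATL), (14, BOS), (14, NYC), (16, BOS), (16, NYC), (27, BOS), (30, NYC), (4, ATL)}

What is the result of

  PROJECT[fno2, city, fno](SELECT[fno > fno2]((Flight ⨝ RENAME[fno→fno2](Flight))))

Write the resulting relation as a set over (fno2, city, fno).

{(14, BOS, 16), (14, BOS, 27), (14, NYC, 16), (14, NYC, 30), (16, BOS, 27), (16, NYC, 30), (4, ATL, 12)}

ρ[fno→fno2]: schema becomes (fno2, city); tuples unchanged.
Joining Flight and RENAME[fno→fno2](Flight) on city yields {(12, ATL, 12), (12, ATL, 4), (14, BOS, 14), (14, BOS, 16), (14, BOS, 27), (14, NYC, 14), (14, NYC, 16), (14, NYC, 30), (16, BOS, 14), (16, BOS, 16), (16, BOS, 27), (16, NYC, 14), (16, NYC, 16), (16, NYC, 30), (27, BOS, 14), (27, BOS, 16), (27, BOS, 27), (30, NYC, 14), (30, NYC, 16), (30, NYC, 30), (4, ATL, 12), (4, ATL, 4)}.
σ[fno > fno2]: keep tuples satisfying fno > fno2 → {(12, ATL, 4), (16, BOS, 14), (16, NYC, 14), (27, BOS, 14), (27, BOS, 16), (30, NYC, 14), (30, NYC, 16)}
Projecting to fno2, city, fno: {(14, BOS, 16), (14, BOS, 27), (14, NYC, 16), (14, NYC, 30), (16, BOS, 27), (16, NYC, 30), (4, ATL, 12)}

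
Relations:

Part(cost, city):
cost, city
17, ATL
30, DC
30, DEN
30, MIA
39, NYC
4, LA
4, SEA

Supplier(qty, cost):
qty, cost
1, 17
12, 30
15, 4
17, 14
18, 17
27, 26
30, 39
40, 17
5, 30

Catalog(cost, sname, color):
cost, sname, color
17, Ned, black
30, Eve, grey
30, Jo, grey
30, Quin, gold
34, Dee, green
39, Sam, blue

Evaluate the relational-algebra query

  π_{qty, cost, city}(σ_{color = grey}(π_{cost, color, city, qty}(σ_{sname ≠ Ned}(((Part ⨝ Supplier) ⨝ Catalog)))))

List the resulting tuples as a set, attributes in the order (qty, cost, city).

{(12, 30, DC), (12, 30, DEN), (12, 30, MIA), (5, 30, DC), (5, 30, DEN), (5, 30, MIA)}

Part ⋈ Supplier (natural join on cost): {(17, ATL, 1), (17, ATL, 18), (17, ATL, 40), (30, DC, 12), (30, DC, 5), (30, DEN, 12), (30, DEN, 5), (30, MIA, 12), (30, MIA, 5), (39, NYC, 30), (4, LA, 15), (4, SEA, 15)}
(Part ⨝ Supplier) ⋈ Catalog (natural join on cost): {(17, ATL, 1, Ned, black), (17, ATL, 18, Ned, black), (17, ATL, 40, Ned, black), (30, DC, 12, Eve, grey), (30, DC, 12, Jo, grey), (30, DC, 12, Quin, gold), (30, DC, 5, Eve, grey), (30, DC, 5, Jo, grey), (30, DC, 5, Quin, gold), (30, DEN, 12, Eve, grey), (30, DEN, 12, Jo, grey), (30, DEN, 12, Quin, gold), (30, DEN, 5, Eve, grey), (30, DEN, 5, Jo, grey), (30, DEN, 5, Quin, gold), (30, MIA, 12, Eve, grey), (30, MIA, 12, Jo, grey), (30, MIA, 12, Quin, gold), (30, MIA, 5, Eve, grey), (30, MIA, 5, Jo, grey), (30, MIA, 5, Quin, gold), (39, NYC, 30, Sam, blue)}
Filtering on sname ≠ Ned leaves {(30, DC, 12, Eve, grey), (30, DC, 12, Jo, grey), (30, DC, 12, Quin, gold), (30, DC, 5, Eve, grey), (30, DC, 5, Jo, grey), (30, DC, 5, Quin, gold), (30, DEN, 12, Eve, grey), (30, DEN, 12, Jo, grey), (30, DEN, 12, Quin, gold), (30, DEN, 5, Eve, grey), (30, DEN, 5, Jo, grey), (30, DEN, 5, Quin, gold), (30, MIA, 12, Eve, grey), (30, MIA, 12, Jo, grey), (30, MIA, 12, Quin, gold), (30, MIA, 5, Eve, grey), (30, MIA, 5, Jo, grey), (30, MIA, 5, Quin, gold), (39, NYC, 30, Sam, blue)}.
π_{cost, color, city, qty} gives {(30, gold, DC, 12), (30, gold, DC, 5), (30, gold, DEN, 12), (30, gold, DEN, 5), (30, gold, MIA, 12), (30, gold, MIA, 5), (30, grey, DC, 12), (30, grey, DC, 5), (30, grey, DEN, 12), (30, grey, DEN, 5), (30, grey, MIA, 12), (30, grey, MIA, 5), (39, blue, NYC, 30)} (6 duplicate(s) eliminated).
Filtering on color = grey leaves {(30, grey, DC, 12), (30, grey, DC, 5), (30, grey, DEN, 12), (30, grey, DEN, 5), (30, grey, MIA, 12), (30, grey, MIA, 5)}.
π_{qty, cost, city} gives {(12, 30, DC), (12, 30, DEN), (12, 30, MIA), (5, 30, DC), (5, 30, DEN), (5, 30, MIA)}.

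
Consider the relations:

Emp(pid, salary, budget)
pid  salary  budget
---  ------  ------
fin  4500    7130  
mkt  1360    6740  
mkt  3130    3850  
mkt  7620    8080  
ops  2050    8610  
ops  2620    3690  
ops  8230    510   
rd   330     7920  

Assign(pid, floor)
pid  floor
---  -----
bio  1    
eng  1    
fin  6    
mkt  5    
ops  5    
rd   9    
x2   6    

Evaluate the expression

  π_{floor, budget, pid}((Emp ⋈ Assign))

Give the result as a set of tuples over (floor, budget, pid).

Emp ⋈ Assign (natural join on pid): {(fin, 4500, 7130, 6), (mkt, 1360, 6740, 5), (mkt, 3130, 3850, 5), (mkt, 7620, 8080, 5), (ops, 2050, 8610, 5), (ops, 2620, 3690, 5), (ops, 8230, 510, 5), (rd, 330, 7920, 9)}
Projecting to floor, budget, pid: {(5, 3690, ops), (5, 3850, mkt), (5, 510, ops), (5, 6740, mkt), (5, 8080, mkt), (5, 8610, ops), (6, 7130, fin), (9, 7920, rd)}

{(5, 3690, ops), (5, 3850, mkt), (5, 510, ops), (5, 6740, mkt), (5, 8080, mkt), (5, 8610, ops), (6, 7130, fin), (9, 7920, rd)}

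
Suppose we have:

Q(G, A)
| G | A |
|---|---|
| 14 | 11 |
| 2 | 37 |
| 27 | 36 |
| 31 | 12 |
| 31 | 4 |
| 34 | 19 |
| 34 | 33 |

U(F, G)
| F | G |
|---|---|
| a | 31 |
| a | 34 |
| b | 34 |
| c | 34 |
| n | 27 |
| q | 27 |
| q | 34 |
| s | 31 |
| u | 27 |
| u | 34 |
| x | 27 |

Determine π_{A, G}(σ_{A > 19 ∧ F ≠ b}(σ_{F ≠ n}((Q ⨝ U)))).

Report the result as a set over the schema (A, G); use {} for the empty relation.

{(33, 34), (36, 27)}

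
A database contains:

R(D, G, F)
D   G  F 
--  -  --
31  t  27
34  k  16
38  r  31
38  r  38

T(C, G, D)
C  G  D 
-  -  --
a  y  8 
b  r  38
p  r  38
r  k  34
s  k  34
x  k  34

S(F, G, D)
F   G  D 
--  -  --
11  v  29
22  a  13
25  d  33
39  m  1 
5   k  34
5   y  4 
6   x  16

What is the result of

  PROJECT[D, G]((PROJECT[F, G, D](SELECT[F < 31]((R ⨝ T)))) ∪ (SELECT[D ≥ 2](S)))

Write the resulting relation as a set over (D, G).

{(13, a), (16, x), (29, v), (33, d), (34, k), (4, y)}

Joining R and T on D, G yields {(34, k, 16, r), (34, k, 16, s), (34, k, 16, x), (38, r, 31, b), (38, r, 31, p), (38, r, 38, b), (38, r, 38, p)}.
Apply σ_{F < 31}; surviving tuples: {(34, k, 16, r), (34, k, 16, s), (34, k, 16, x)}
π_{F, G, D} gives {(16, k, 34)} (2 duplicate(s) eliminated).
Apply σ_{D ≥ 2}; surviving tuples: {(11, v, 29), (22, a, 13), (25, d, 33), (5, k, 34), (5, y, 4), (6, x, 16)}
Set union of the two operands is {(11, v, 29), (16, k, 34), (22, a, 13), (25, d, 33), (5, k, 34), (5, y, 4), (6, x, 16)}.
π_{D, G} gives {(13, a), (16, x), (29, v), (33, d), (34, k), (4, y)} (1 duplicate(s) eliminated).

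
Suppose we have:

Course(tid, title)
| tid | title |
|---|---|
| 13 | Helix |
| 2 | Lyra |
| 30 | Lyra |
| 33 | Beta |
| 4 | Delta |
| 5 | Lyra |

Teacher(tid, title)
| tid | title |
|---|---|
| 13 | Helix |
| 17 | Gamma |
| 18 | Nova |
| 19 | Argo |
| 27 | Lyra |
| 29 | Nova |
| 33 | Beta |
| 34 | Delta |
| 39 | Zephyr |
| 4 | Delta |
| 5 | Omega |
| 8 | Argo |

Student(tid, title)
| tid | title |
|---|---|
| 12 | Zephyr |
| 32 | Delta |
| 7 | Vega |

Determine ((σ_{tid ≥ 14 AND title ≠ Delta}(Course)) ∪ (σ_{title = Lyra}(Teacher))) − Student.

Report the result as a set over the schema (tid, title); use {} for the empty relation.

{(27, Lyra), (30, Lyra), (33, Beta)}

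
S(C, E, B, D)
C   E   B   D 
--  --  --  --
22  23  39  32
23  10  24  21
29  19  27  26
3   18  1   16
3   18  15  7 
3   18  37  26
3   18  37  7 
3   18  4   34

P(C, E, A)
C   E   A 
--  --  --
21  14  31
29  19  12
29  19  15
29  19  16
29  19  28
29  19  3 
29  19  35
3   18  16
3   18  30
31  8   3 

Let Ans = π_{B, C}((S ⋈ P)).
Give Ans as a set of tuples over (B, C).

{(1, 3), (15, 3), (27, 29), (37, 3), (4, 3)}

S ⋈ P (natural join on C, E): {(29, 19, 27, 26, 12), (29, 19, 27, 26, 15), (29, 19, 27, 26, 16), (29, 19, 27, 26, 28), (29, 19, 27, 26, 3), (29, 19, 27, 26, 35), (3, 18, 1, 16, 16), (3, 18, 1, 16, 30), (3, 18, 15, 7, 16), (3, 18, 15, 7, 30), (3, 18, 37, 26, 16), (3, 18, 37, 26, 30), (3, 18, 37, 7, 16), (3, 18, 37, 7, 30), (3, 18, 4, 34, 16), (3, 18, 4, 34, 30)}
Projecting to B, C (11 duplicate(s) eliminated): {(1, 3), (15, 3), (27, 29), (37, 3), (4, 3)}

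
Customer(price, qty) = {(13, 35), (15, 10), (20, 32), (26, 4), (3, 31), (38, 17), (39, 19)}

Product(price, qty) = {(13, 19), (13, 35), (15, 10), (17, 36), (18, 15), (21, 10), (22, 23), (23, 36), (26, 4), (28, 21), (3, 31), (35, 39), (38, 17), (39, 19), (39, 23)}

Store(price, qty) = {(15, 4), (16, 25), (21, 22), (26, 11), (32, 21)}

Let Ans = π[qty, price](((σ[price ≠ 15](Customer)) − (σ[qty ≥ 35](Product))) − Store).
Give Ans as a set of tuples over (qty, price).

{(17, 38), (19, 39), (31, 3), (32, 20), (4, 26)}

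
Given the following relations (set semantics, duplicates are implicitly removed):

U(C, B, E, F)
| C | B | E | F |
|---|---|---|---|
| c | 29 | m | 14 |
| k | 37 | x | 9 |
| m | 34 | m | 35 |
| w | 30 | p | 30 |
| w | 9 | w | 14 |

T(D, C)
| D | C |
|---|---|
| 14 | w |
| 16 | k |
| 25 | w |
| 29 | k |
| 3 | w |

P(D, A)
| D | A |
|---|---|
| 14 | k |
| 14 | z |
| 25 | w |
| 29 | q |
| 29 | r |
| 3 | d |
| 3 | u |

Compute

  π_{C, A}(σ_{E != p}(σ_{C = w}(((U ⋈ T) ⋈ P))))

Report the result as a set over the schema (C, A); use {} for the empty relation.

Natural join on C: {(k, 37, x, 9, 16), (k, 37, x, 9, 29), (w, 30, p, 30, 14), (w, 30, p, 30, 25), (w, 30, p, 30, 3), (w, 9, w, 14, 14), (w, 9, w, 14, 25), (w, 9, w, 14, 3)}
Natural join on D: {(k, 37, x, 9, 29, q), (k, 37, x, 9, 29, r), (w, 30, p, 30, 14, k), (w, 30, p, 30, 14, z), (w, 30, p, 30, 25, w), (w, 30, p, 30, 3, d), (w, 30, p, 30, 3, u), (w, 9, w, 14, 14, k), (w, 9, w, 14, 14, z), (w, 9, w, 14, 25, w), (w, 9, w, 14, 3, d), (w, 9, w, 14, 3, u)}
Apply σ_{C = w}; surviving tuples: {(w, 30, p, 30, 14, k), (w, 30, p, 30, 14, z), (w, 30, p, 30, 25, w), (w, 30, p, 30, 3, d), (w, 30, p, 30, 3, u), (w, 9, w, 14, 14, k), (w, 9, w, 14, 14, z), (w, 9, w, 14, 25, w), (w, 9, w, 14, 3, d), (w, 9, w, 14, 3, u)}
Apply σ_{E != p}; surviving tuples: {(w, 9, w, 14, 14, k), (w, 9, w, 14, 14, z), (w, 9, w, 14, 25, w), (w, 9, w, 14, 3, d), (w, 9, w, 14, 3, u)}
π[C, A]: project onto (C, A) → {(w, d), (w, k), (w, u), (w, w), (w, z)}

{(w, d), (w, k), (w, u), (w, w), (w, z)}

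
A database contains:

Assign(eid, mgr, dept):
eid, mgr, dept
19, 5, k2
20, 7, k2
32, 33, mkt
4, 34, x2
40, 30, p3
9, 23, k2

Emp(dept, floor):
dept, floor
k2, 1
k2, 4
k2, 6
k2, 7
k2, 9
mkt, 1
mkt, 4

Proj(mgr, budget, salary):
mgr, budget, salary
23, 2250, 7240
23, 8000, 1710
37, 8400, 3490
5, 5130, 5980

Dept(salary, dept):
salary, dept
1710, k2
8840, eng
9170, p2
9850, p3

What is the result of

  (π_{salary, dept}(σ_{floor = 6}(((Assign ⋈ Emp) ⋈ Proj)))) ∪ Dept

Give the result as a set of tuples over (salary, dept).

{(1710, k2), (5980, k2), (7240, k2), (8840, eng), (9170, p2), (9850, p3)}

Assign ⋈ Emp (natural join on dept): {(19, 5, k2, 1), (19, 5, k2, 4), (19, 5, k2, 6), (19, 5, k2, 7), (19, 5, k2, 9), (20, 7, k2, 1), (20, 7, k2, 4), (20, 7, k2, 6), (20, 7, k2, 7), (20, 7, k2, 9), (32, 33, mkt, 1), (32, 33, mkt, 4), (9, 23, k2, 1), (9, 23, k2, 4), (9, 23, k2, 6), (9, 23, k2, 7), (9, 23, k2, 9)}
(Assign ⋈ Emp) ⋈ Proj (natural join on mgr): {(19, 5, k2, 1, 5130, 5980), (19, 5, k2, 4, 5130, 5980), (19, 5, k2, 6, 5130, 5980), (19, 5, k2, 7, 5130, 5980), (19, 5, k2, 9, 5130, 5980), (9, 23, k2, 1, 2250, 7240), (9, 23, k2, 1, 8000, 1710), (9, 23, k2, 4, 2250, 7240), (9, 23, k2, 4, 8000, 1710), (9, 23, k2, 6, 2250, 7240), (9, 23, k2, 6, 8000, 1710), (9, 23, k2, 7, 2250, 7240), (9, 23, k2, 7, 8000, 1710), (9, 23, k2, 9, 2250, 7240), (9, 23, k2, 9, 8000, 1710)}
σ[floor = 6]: keep tuples satisfying floor = 6 → {(19, 5, k2, 6, 5130, 5980), (9, 23, k2, 6, 2250, 7240), (9, 23, k2, 6, 8000, 1710)}
Keep only column(s) salary, dept: {(1710, k2), (5980, k2), (7240, k2)}
Set union of the two operands is {(1710, k2), (5980, k2), (7240, k2), (8840, eng), (9170, p2), (9850, p3)}.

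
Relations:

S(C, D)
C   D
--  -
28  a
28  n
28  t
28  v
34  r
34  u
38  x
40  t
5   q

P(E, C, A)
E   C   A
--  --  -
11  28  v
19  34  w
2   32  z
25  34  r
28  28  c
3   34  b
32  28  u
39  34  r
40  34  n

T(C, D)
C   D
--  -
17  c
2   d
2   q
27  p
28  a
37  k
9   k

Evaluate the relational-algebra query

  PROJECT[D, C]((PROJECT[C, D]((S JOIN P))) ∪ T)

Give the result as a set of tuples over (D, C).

{(a, 28), (c, 17), (d, 2), (k, 37), (k, 9), (n, 28), (p, 27), (q, 2), (r, 34), (t, 28), (u, 34), (v, 28)}

Natural join on C: {(28, a, 11, v), (28, a, 28, c), (28, a, 32, u), (28, n, 11, v), (28, n, 28, c), (28, n, 32, u), (28, t, 11, v), (28, t, 28, c), (28, t, 32, u), (28, v, 11, v), (28, v, 28, c), (28, v, 32, u), (34, r, 19, w), (34, r, 25, r), (34, r, 3, b), (34, r, 39, r), (34, r, 40, n), (34, u, 19, w), (34, u, 25, r), (34, u, 3, b), (34, u, 39, r), (34, u, 40, n)}
π_{C, D} gives {(28, a), (28, n), (28, t), (28, v), (34, r), (34, u)} (16 duplicate(s) eliminated).
Taking the union: {(17, c), (2, d), (2, q), (27, p), (28, a), (28, n), (28, t), (28, v), (34, r), (34, u), (37, k), (9, k)}
π_{D, C} gives {(a, 28), (c, 17), (d, 2), (k, 37), (k, 9), (n, 28), (p, 27), (q, 2), (r, 34), (t, 28), (u, 34), (v, 28)}.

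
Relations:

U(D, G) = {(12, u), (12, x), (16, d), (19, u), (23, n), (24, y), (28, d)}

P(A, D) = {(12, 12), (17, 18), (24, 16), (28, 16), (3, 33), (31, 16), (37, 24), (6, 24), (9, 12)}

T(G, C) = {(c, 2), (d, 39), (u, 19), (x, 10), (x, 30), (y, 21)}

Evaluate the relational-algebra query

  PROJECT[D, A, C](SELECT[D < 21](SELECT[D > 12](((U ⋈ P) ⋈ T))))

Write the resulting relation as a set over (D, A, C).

Natural join on D: {(12, u, 12), (12, u, 9), (12, x, 12), (12, x, 9), (16, d, 24), (16, d, 28), (16, d, 31), (24, y, 37), (24, y, 6)}
Natural join on G: {(12, u, 12, 19), (12, u, 9, 19), (12, x, 12, 10), (12, x, 12, 30), (12, x, 9, 10), (12, x, 9, 30), (16, d, 24, 39), (16, d, 28, 39), (16, d, 31, 39), (24, y, 37, 21), (24, y, 6, 21)}
σ[D > 12]: keep tuples satisfying D > 12 → {(16, d, 24, 39), (16, d, 28, 39), (16, d, 31, 39), (24, y, 37, 21), (24, y, 6, 21)}
σ[D < 21]: keep tuples satisfying D < 21 → {(16, d, 24, 39), (16, d, 28, 39), (16, d, 31, 39)}
Keep only column(s) D, A, C: {(16, 24, 39), (16, 28, 39), (16, 31, 39)}

{(16, 24, 39), (16, 28, 39), (16, 31, 39)}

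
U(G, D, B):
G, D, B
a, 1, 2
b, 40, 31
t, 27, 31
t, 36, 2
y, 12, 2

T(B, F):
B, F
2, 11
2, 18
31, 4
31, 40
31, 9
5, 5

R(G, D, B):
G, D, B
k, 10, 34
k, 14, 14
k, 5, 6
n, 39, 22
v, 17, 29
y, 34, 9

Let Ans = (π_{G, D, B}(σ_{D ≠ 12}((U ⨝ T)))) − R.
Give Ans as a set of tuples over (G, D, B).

U ⋈ T (natural join on B): {(a, 1, 2, 11), (a, 1, 2, 18), (b, 40, 31, 4), (b, 40, 31, 40), (b, 40, 31, 9), (t, 27, 31, 4), (t, 27, 31, 40), (t, 27, 31, 9), (t, 36, 2, 11), (t, 36, 2, 18), (y, 12, 2, 11), (y, 12, 2, 18)}
Filtering on D ≠ 12 leaves {(a, 1, 2, 11), (a, 1, 2, 18), (b, 40, 31, 4), (b, 40, 31, 40), (b, 40, 31, 9), (t, 27, 31, 4), (t, 27, 31, 40), (t, 27, 31, 9), (t, 36, 2, 11), (t, 36, 2, 18)}.
π[G, D, B]: project onto (G, D, B) (6 duplicate(s) eliminated) → {(a, 1, 2), (b, 40, 31), (t, 27, 31), (t, 36, 2)}
Difference: {(a, 1, 2), (b, 40, 31), (t, 27, 31), (t, 36, 2)} with {(k, 10, 34), (k, 14, 14), (k, 5, 6), (n, 39, 22), (v, 17, 29), (y, 34, 9)} → {(a, 1, 2), (b, 40, 31), (t, 27, 31), (t, 36, 2)}

{(a, 1, 2), (b, 40, 31), (t, 27, 31), (t, 36, 2)}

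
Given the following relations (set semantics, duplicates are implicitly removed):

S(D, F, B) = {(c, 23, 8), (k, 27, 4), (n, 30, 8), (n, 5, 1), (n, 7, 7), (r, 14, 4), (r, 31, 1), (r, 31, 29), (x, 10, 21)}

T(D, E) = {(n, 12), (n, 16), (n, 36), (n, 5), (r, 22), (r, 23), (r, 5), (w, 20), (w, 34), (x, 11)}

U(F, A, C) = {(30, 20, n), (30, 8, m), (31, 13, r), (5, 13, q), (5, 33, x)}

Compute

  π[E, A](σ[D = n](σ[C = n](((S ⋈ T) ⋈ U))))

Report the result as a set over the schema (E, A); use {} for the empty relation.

{(12, 20), (16, 20), (36, 20), (5, 20)}

Joining S and T on D yields {(n, 30, 8, 12), (n, 30, 8, 16), (n, 30, 8, 36), (n, 30, 8, 5), (n, 5, 1, 12), (n, 5, 1, 16), (n, 5, 1, 36), (n, 5, 1, 5), (n, 7, 7, 12), (n, 7, 7, 16), (n, 7, 7, 36), (n, 7, 7, 5), (r, 14, 4, 22), (r, 14, 4, 23), (r, 14, 4, 5), (r, 31, 1, 22), (r, 31, 1, 23), (r, 31, 1, 5), (r, 31, 29, 22), (r, 31, 29, 23), (r, 31, 29, 5), (x, 10, 21, 11)}.
Joining (S ⋈ T) and U on F yields {(n, 30, 8, 12, 20, n), (n, 30, 8, 12, 8, m), (n, 30, 8, 16, 20, n), (n, 30, 8, 16, 8, m), (n, 30, 8, 36, 20, n), (n, 30, 8, 36, 8, m), (n, 30, 8, 5, 20, n), (n, 30, 8, 5, 8, m), (n, 5, 1, 12, 13, q), (n, 5, 1, 12, 33, x), (n, 5, 1, 16, 13, q), (n, 5, 1, 16, 33, x), (n, 5, 1, 36, 13, q), (n, 5, 1, 36, 33, x), (n, 5, 1, 5, 13, q), (n, 5, 1, 5, 33, x), (r, 31, 1, 22, 13, r), (r, 31, 1, 23, 13, r), (r, 31, 1, 5, 13, r), (r, 31, 29, 22, 13, r), (r, 31, 29, 23, 13, r), (r, 31, 29, 5, 13, r)}.
Filtering on C = n leaves {(n, 30, 8, 12, 20, n), (n, 30, 8, 16, 20, n), (n, 30, 8, 36, 20, n), (n, 30, 8, 5, 20, n)}.
Filtering on D = n leaves {(n, 30, 8, 12, 20, n), (n, 30, 8, 16, 20, n), (n, 30, 8, 36, 20, n), (n, 30, 8, 5, 20, n)}.
Projecting to E, A: {(12, 20), (16, 20), (36, 20), (5, 20)}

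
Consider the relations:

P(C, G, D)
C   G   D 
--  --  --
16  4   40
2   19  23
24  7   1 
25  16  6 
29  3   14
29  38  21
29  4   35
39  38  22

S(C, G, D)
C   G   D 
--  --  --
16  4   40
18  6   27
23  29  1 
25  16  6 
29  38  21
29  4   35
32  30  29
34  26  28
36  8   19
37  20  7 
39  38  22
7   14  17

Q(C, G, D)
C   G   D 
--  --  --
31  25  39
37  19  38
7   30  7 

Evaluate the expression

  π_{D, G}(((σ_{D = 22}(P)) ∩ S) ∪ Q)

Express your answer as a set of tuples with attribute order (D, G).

σ[D = 22]: keep tuples satisfying D = 22 → {(39, 38, 22)}
Set intersection of the two operands is {(39, 38, 22)}.
Set union of the two operands is {(31, 25, 39), (37, 19, 38), (39, 38, 22), (7, 30, 7)}.
Keep only column(s) D, G: {(22, 38), (38, 19), (39, 25), (7, 30)}

{(22, 38), (38, 19), (39, 25), (7, 30)}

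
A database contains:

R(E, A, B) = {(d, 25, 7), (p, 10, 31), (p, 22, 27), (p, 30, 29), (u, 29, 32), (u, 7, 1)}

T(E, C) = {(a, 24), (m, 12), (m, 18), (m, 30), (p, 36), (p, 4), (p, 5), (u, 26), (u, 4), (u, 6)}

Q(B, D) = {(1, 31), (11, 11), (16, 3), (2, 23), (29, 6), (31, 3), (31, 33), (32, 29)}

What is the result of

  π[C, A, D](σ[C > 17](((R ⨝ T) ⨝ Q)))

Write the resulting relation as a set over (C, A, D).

{(26, 29, 29), (26, 7, 31), (36, 10, 3), (36, 10, 33), (36, 30, 6)}

Joining R and T on E yields {(p, 10, 31, 36), (p, 10, 31, 4), (p, 10, 31, 5), (p, 22, 27, 36), (p, 22, 27, 4), (p, 22, 27, 5), (p, 30, 29, 36), (p, 30, 29, 4), (p, 30, 29, 5), (u, 29, 32, 26), (u, 29, 32, 4), (u, 29, 32, 6), (u, 7, 1, 26), (u, 7, 1, 4), (u, 7, 1, 6)}.
Joining (R ⨝ T) and Q on B yields {(p, 10, 31, 36, 3), (p, 10, 31, 36, 33), (p, 10, 31, 4, 3), (p, 10, 31, 4, 33), (p, 10, 31, 5, 3), (p, 10, 31, 5, 33), (p, 30, 29, 36, 6), (p, 30, 29, 4, 6), (p, 30, 29, 5, 6), (u, 29, 32, 26, 29), (u, 29, 32, 4, 29), (u, 29, 32, 6, 29), (u, 7, 1, 26, 31), (u, 7, 1, 4, 31), (u, 7, 1, 6, 31)}.
Filtering on C > 17 leaves {(p, 10, 31, 36, 3), (p, 10, 31, 36, 33), (p, 30, 29, 36, 6), (u, 29, 32, 26, 29), (u, 7, 1, 26, 31)}.
π_{C, A, D} gives {(26, 29, 29), (26, 7, 31), (36, 10, 3), (36, 10, 33), (36, 30, 6)}.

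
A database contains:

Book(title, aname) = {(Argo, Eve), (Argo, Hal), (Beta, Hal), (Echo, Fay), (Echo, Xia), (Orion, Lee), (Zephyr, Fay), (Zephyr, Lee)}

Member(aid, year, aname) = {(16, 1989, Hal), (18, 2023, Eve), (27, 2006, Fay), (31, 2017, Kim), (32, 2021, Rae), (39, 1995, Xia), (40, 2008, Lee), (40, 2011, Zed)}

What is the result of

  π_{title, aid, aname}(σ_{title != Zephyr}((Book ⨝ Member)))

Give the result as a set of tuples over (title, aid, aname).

{(Argo, 16, Hal), (Argo, 18, Eve), (Beta, 16, Hal), (Echo, 27, Fay), (Echo, 39, Xia), (Orion, 40, Lee)}

Book ⋈ Member (natural join on aname): {(Argo, Eve, 18, 2023), (Argo, Hal, 16, 1989), (Beta, Hal, 16, 1989), (Echo, Fay, 27, 2006), (Echo, Xia, 39, 1995), (Orion, Lee, 40, 2008), (Zephyr, Fay, 27, 2006), (Zephyr, Lee, 40, 2008)}
Filtering on title != Zephyr leaves {(Argo, Eve, 18, 2023), (Argo, Hal, 16, 1989), (Beta, Hal, 16, 1989), (Echo, Fay, 27, 2006), (Echo, Xia, 39, 1995), (Orion, Lee, 40, 2008)}.
Keep only column(s) title, aid, aname: {(Argo, 16, Hal), (Argo, 18, Eve), (Beta, 16, Hal), (Echo, 27, Fay), (Echo, 39, Xia), (Orion, 40, Lee)}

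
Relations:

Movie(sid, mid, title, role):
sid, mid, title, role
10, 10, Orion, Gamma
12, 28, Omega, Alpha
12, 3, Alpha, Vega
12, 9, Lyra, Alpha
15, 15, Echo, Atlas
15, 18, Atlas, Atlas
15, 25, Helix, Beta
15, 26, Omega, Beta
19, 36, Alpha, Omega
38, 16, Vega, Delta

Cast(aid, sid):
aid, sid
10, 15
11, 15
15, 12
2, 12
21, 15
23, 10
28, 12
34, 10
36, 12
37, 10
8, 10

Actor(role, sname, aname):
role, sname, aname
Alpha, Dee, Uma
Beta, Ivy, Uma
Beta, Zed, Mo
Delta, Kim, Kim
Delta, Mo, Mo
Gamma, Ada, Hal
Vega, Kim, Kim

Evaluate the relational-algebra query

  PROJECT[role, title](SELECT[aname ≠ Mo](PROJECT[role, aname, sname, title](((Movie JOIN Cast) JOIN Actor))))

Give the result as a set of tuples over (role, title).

{(Alpha, Lyra), (Alpha, Omega), (Beta, Helix), (Beta, Omega), (Gamma, Orion), (Vega, Alpha)}

Movie ⋈ Cast (natural join on sid): {(10, 10, Orion, Gamma, 23), (10, 10, Orion, Gamma, 34), (10, 10, Orion, Gamma, 37), (10, 10, Orion, Gamma, 8), (12, 28, Omega, Alpha, 15), (12, 28, Omega, Alpha, 2), (12, 28, Omega, Alpha, 28), (12, 28, Omega, Alpha, 36), (12, 3, Alpha, Vega, 15), (12, 3, Alpha, Vega, 2), (12, 3, Alpha, Vega, 28), (12, 3, Alpha, Vega, 36), (12, 9, Lyra, Alpha, 15), (12, 9, Lyra, Alpha, 2), (12, 9, Lyra, Alpha, 28), (12, 9, Lyra, Alpha, 36), (15, 15, Echo, Atlas, 10), (15, 15, Echo, Atlas, 11), (15, 15, Echo, Atlas, 21), (15, 18, Atlas, Atlas, 10), (15, 18, Atlas, Atlas, 11), (15, 18, Atlas, Atlas, 21), (15, 25, Helix, Beta, 10), (15, 25, Helix, Beta, 11), (15, 25, Helix, Beta, 21), (15, 26, Omega, Beta, 10), (15, 26, Omega, Beta, 11), (15, 26, Omega, Beta, 21)}
(Movie JOIN Cast) ⋈ Actor (natural join on role): {(10, 10, Orion, Gamma, 23, Ada, Hal), (10, 10, Orion, Gamma, 34, Ada, Hal), (10, 10, Orion, Gamma, 37, Ada, Hal), (10, 10, Orion, Gamma, 8, Ada, Hal), (12, 28, Omega, Alpha, 15, Dee, Uma), (12, 28, Omega, Alpha, 2, Dee, Uma), (12, 28, Omega, Alpha, 28, Dee, Uma), (12, 28, Omega, Alpha, 36, Dee, Uma), (12, 3, Alpha, Vega, 15, Kim, Kim), (12, 3, Alpha, Vega, 2, Kim, Kim), (12, 3, Alpha, Vega, 28, Kim, Kim), (12, 3, Alpha, Vega, 36, Kim, Kim), (12, 9, Lyra, Alpha, 15, Dee, Uma), (12, 9, Lyra, Alpha, 2, Dee, Uma), (12, 9, Lyra, Alpha, 28, Dee, Uma), (12, 9, Lyra, Alpha, 36, Dee, Uma), (15, 25, Helix, Beta, 10, Ivy, Uma), (15, 25, Helix, Beta, 10, Zed, Mo), (15, 25, Helix, Beta, 11, Ivy, Uma), (15, 25, Helix, Beta, 11, Zed, Mo), (15, 25, Helix, Beta, 21, Ivy, Uma), (15, 25, Helix, Beta, 21, Zed, Mo), (15, 26, Omega, Beta, 10, Ivy, Uma), (15, 26, Omega, Beta, 10, Zed, Mo), (15, 26, Omega, Beta, 11, Ivy, Uma), (15, 26, Omega, Beta, 11, Zed, Mo), (15, 26, Omega, Beta, 21, Ivy, Uma), (15, 26, Omega, Beta, 21, Zed, Mo)}
Projecting to role, aname, sname, title (20 duplicate(s) eliminated): {(Alpha, Uma, Dee, Lyra), (Alpha, Uma, Dee, Omega), (Beta, Mo, Zed, Helix), (Beta, Mo, Zed, Omega), (Beta, Uma, Ivy, Helix), (Beta, Uma, Ivy, Omega), (Gamma, Hal, Ada, Orion), (Vega, Kim, Kim, Alpha)}
Apply σ_{aname ≠ Mo}; surviving tuples: {(Alpha, Uma, Dee, Lyra), (Alpha, Uma, Dee, Omega), (Beta, Uma, Ivy, Helix), (Beta, Uma, Ivy, Omega), (Gamma, Hal, Ada, Orion), (Vega, Kim, Kim, Alpha)}
Projecting to role, title: {(Alpha, Lyra), (Alpha, Omega), (Beta, Helix), (Beta, Omega), (Gamma, Orion), (Vega, Alpha)}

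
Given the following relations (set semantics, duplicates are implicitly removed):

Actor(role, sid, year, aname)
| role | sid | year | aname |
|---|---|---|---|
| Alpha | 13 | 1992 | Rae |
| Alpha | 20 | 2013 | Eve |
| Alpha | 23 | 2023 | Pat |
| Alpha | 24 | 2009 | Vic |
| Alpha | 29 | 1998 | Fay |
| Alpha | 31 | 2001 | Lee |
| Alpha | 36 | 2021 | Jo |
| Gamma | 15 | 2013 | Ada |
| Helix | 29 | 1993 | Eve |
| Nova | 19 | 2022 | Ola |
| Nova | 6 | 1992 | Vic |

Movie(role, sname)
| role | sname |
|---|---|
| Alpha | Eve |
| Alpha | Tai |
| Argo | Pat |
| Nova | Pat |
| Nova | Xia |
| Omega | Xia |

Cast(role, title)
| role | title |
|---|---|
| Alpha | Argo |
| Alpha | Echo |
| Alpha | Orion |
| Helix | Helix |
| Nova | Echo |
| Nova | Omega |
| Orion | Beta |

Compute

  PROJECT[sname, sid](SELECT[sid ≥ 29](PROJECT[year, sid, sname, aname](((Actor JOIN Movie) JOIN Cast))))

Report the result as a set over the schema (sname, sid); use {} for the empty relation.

{(Eve, 29), (Eve, 31), (Eve, 36), (Tai, 29), (Tai, 31), (Tai, 36)}

Actor ⋈ Movie (natural join on role): {(Alpha, 13, 1992, Rae, Eve), (Alpha, 13, 1992, Rae, Tai), (Alpha, 20, 2013, Eve, Eve), (Alpha, 20, 2013, Eve, Tai), (Alpha, 23, 2023, Pat, Eve), (Alpha, 23, 2023, Pat, Tai), (Alpha, 24, 2009, Vic, Eve), (Alpha, 24, 2009, Vic, Tai), (Alpha, 29, 1998, Fay, Eve), (Alpha, 29, 1998, Fay, Tai), (Alpha, 31, 2001, Lee, Eve), (Alpha, 31, 2001, Lee, Tai), (Alpha, 36, 2021, Jo, Eve), (Alpha, 36, 2021, Jo, Tai), (Nova, 19, 2022, Ola, Pat), (Nova, 19, 2022, Ola, Xia), (Nova, 6, 1992, Vic, Pat), (Nova, 6, 1992, Vic, Xia)}
(Actor JOIN Movie) ⋈ Cast (natural join on role): {(Alpha, 13, 1992, Rae, Eve, Argo), (Alpha, 13, 1992, Rae, Eve, Echo), (Alpha, 13, 1992, Rae, Eve, Orion), (Alpha, 13, 1992, Rae, Tai, Argo), (Alpha, 13, 1992, Rae, Tai, Echo), (Alpha, 13, 1992, Rae, Tai, Orion), (Alpha, 20, 2013, Eve, Eve, Argo), (Alpha, 20, 2013, Eve, Eve, Echo), (Alpha, 20, 2013, Eve, Eve, Orion), (Alpha, 20, 2013, Eve, Tai, Argo), (Alpha, 20, 2013, Eve, Tai, Echo), (Alpha, 20, 2013, Eve, Tai, Orion), (Alpha, 23, 2023, Pat, Eve, Argo), (Alpha, 23, 2023, Pat, Eve, Echo), (Alpha, 23, 2023, Pat, Eve, Orion), (Alpha, 23, 2023, Pat, Tai, Argo), (Alpha, 23, 2023, Pat, Tai, Echo), (Alpha, 23, 2023, Pat, Tai, Orion), (Alpha, 24, 2009, Vic, Eve, Argo), (Alpha, 24, 2009, Vic, Eve, Echo), (Alpha, 24, 2009, Vic, Eve, Orion), (Alpha, 24, 2009, Vic, Tai, Argo), (Alpha, 24, 2009, Vic, Tai, Echo), (Alpha, 24, 2009, Vic, Tai, Orion), (Alpha, 29, 1998, Fay, Eve, Argo), (Alpha, 29, 1998, Fay, Eve, Echo), (Alpha, 29, 1998, Fay, Eve, Orion), (Alpha, 29, 1998, Fay, Tai, Argo), (Alpha, 29, 1998, Fay, Tai, Echo), (Alpha, 29, 1998, Fay, Tai, Orion), (Alpha, 31, 2001, Lee, Eve, Argo), (Alpha, 31, 2001, Lee, Eve, Echo), (Alpha, 31, 2001, Lee, Eve, Orion), (Alpha, 31, 2001, Lee, Tai, Argo), (Alpha, 31, 2001, Lee, Tai, Echo), (Alpha, 31, 2001, Lee, Tai, Orion), (Alpha, 36, 2021, Jo, Eve, Argo), (Alpha, 36, 2021, Jo, Eve, Echo), (Alpha, 36, 2021, Jo, Eve, Orion), (Alpha, 36, 2021, Jo, Tai, Argo), (Alpha, 36, 2021, Jo, Tai, Echo), (Alpha, 36, 2021, Jo, Tai, Orion), (Nova, 19, 2022, Ola, Pat, Echo), (Nova, 19, 2022, Ola, Pat, Omega), (Nova, 19, 2022, Ola, Xia, Echo), (Nova, 19, 2022, Ola, Xia, Omega), (Nova, 6, 1992, Vic, Pat, Echo), (Nova, 6, 1992, Vic, Pat, Omega), (Nova, 6, 1992, Vic, Xia, Echo), (Nova, 6, 1992, Vic, Xia, Omega)}
Keep only column(s) year, sid, sname, aname (32 duplicate(s) eliminated): {(1992, 13, Eve, Rae), (1992, 13, Tai, Rae), (1992, 6, Pat, Vic), (1992, 6, Xia, Vic), (1998, 29, Eve, Fay), (1998, 29, Tai, Fay), (2001, 31, Eve, Lee), (2001, 31, Tai, Lee), (2009, 24, Eve, Vic), (2009, 24, Tai, Vic), (2013, 20, Eve, Eve), (2013, 20, Tai, Eve), (2021, 36, Eve, Jo), (2021, 36, Tai, Jo), (2022, 19, Pat, Ola), (2022, 19, Xia, Ola), (2023, 23, Eve, Pat), (2023, 23, Tai, Pat)}
σ[sid ≥ 29]: keep tuples satisfying sid ≥ 29 → {(1998, 29, Eve, Fay), (1998, 29, Tai, Fay), (2001, 31, Eve, Lee), (2001, 31, Tai, Lee), (2021, 36, Eve, Jo), (2021, 36, Tai, Jo)}
Keep only column(s) sname, sid: {(Eve, 29), (Eve, 31), (Eve, 36), (Tai, 29), (Tai, 31), (Tai, 36)}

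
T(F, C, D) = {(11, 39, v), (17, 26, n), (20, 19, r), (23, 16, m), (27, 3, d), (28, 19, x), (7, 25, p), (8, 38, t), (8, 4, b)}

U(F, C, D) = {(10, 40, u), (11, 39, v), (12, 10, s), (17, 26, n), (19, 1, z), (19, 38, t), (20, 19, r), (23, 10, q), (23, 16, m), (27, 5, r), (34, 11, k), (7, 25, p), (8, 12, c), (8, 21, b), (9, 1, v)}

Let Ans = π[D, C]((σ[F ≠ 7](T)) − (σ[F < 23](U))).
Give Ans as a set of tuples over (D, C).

Selection F ≠ 7: {(11, 39, v), (17, 26, n), (20, 19, r), (23, 16, m), (27, 3, d), (28, 19, x), (8, 38, t), (8, 4, b)}
Selection F < 23: {(10, 40, u), (11, 39, v), (12, 10, s), (17, 26, n), (19, 1, z), (19, 38, t), (20, 19, r), (7, 25, p), (8, 12, c), (8, 21, b), (9, 1, v)}
Set difference of the two operands is {(23, 16, m), (27, 3, d), (28, 19, x), (8, 38, t), (8, 4, b)}.
Keep only column(s) D, C: {(b, 4), (d, 3), (m, 16), (t, 38), (x, 19)}

{(b, 4), (d, 3), (m, 16), (t, 38), (x, 19)}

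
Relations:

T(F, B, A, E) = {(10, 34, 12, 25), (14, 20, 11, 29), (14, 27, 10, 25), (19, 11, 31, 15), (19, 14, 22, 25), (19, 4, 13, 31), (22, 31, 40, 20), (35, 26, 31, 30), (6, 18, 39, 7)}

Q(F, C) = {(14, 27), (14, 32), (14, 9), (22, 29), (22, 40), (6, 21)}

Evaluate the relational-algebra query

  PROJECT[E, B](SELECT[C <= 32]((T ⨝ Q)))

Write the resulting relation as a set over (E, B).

T ⋈ Q (natural join on F): {(14, 20, 11, 29, 27), (14, 20, 11, 29, 32), (14, 20, 11, 29, 9), (14, 27, 10, 25, 27), (14, 27, 10, 25, 32), (14, 27, 10, 25, 9), (22, 31, 40, 20, 29), (22, 31, 40, 20, 40), (6, 18, 39, 7, 21)}
Apply σ_{C <= 32}; surviving tuples: {(14, 20, 11, 29, 27), (14, 20, 11, 29, 32), (14, 20, 11, 29, 9), (14, 27, 10, 25, 27), (14, 27, 10, 25, 32), (14, 27, 10, 25, 9), (22, 31, 40, 20, 29), (6, 18, 39, 7, 21)}
Projecting to E, B (4 duplicate(s) eliminated): {(20, 31), (25, 27), (29, 20), (7, 18)}

{(20, 31), (25, 27), (29, 20), (7, 18)}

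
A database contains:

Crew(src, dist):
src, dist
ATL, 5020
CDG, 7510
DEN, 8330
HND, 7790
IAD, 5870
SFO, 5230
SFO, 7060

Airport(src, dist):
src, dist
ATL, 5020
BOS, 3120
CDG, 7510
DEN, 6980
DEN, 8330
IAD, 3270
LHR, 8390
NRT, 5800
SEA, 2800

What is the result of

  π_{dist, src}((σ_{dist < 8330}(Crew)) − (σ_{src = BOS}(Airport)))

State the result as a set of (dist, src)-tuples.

{(5020, ATL), (5230, SFO), (5870, IAD), (7060, SFO), (7510, CDG), (7790, HND)}

σ[dist < 8330]: keep tuples satisfying dist < 8330 → {(ATL, 5020), (CDG, 7510), (HND, 7790), (IAD, 5870), (SFO, 5230), (SFO, 7060)}
σ[src = BOS]: keep tuples satisfying src = BOS → {(BOS, 3120)}
Taking the difference: {(ATL, 5020), (CDG, 7510), (HND, 7790), (IAD, 5870), (SFO, 5230), (SFO, 7060)}
Keep only column(s) dist, src: {(5020, ATL), (5230, SFO), (5870, IAD), (7060, SFO), (7510, CDG), (7790, HND)}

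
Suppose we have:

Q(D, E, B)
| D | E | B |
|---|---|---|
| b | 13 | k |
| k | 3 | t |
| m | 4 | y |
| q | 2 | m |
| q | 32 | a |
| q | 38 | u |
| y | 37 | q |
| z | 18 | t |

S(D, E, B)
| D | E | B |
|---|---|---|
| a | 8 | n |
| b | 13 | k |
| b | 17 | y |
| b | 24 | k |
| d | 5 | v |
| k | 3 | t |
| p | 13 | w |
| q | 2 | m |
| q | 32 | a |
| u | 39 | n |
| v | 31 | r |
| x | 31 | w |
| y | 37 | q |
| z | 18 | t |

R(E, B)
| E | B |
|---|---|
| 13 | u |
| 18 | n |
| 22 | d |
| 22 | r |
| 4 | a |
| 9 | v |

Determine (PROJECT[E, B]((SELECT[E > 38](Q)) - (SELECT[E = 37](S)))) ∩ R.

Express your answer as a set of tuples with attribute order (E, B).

Apply σ_{E > 38}; surviving tuples: {}
Apply σ_{E = 37}; surviving tuples: {(y, 37, q)}
Taking the difference: {}
π_{E, B} gives {}.
Taking the intersection: {}

{}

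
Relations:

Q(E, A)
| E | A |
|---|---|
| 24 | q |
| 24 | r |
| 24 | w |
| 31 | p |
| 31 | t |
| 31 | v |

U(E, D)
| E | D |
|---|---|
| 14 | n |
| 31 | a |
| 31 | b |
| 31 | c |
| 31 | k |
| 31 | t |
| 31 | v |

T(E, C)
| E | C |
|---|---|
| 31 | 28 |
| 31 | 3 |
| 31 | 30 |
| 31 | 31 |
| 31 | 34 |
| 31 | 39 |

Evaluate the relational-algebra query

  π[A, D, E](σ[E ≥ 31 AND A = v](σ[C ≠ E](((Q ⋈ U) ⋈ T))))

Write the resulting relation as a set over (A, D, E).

{(v, a, 31), (v, b, 31), (v, c, 31), (v, k, 31), (v, t, 31), (v, v, 31)}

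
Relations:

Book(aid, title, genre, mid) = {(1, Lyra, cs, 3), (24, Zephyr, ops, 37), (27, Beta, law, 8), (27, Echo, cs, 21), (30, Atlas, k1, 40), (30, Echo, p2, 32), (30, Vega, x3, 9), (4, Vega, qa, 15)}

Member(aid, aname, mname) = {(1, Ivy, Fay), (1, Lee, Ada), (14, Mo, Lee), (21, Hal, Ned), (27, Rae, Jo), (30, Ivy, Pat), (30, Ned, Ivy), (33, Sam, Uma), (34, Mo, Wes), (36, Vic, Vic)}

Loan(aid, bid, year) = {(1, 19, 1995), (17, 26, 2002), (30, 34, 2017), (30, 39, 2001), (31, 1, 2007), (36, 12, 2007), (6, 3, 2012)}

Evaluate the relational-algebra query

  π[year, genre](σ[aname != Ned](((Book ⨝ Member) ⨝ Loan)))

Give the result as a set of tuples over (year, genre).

{(1995, cs), (2001, k1), (2001, p2), (2001, x3), (2017, k1), (2017, p2), (2017, x3)}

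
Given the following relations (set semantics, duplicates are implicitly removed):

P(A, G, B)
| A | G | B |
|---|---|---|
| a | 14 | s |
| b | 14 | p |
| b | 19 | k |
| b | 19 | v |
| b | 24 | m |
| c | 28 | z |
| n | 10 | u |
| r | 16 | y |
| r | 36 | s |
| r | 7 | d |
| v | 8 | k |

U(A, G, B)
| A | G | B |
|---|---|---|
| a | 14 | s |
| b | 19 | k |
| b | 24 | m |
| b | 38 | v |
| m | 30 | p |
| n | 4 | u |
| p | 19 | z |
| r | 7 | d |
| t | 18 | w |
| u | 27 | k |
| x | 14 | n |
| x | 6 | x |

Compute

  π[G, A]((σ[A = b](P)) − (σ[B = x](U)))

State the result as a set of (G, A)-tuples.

{(14, b), (19, b), (24, b)}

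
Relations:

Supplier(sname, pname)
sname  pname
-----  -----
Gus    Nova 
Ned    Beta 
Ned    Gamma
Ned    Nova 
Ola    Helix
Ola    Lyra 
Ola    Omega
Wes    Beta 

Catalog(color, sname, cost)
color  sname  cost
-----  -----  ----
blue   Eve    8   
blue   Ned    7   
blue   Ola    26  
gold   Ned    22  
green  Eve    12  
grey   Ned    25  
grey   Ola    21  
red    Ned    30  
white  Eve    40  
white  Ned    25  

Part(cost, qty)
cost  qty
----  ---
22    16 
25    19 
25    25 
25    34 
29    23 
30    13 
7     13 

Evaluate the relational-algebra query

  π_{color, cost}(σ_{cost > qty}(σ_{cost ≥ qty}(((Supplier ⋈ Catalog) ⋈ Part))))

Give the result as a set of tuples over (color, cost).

Joining Supplier and Catalog on sname yields {(Ned, Beta, blue, 7), (Ned, Beta, gold, 22), (Ned, Beta, grey, 25), (Ned, Beta, red, 30), (Ned, Beta, white, 25), (Ned, Gamma, blue, 7), (Ned, Gamma, gold, 22), (Ned, Gamma, grey, 25), (Ned, Gamma, red, 30), (Ned, Gamma, white, 25), (Ned, Nova, blue, 7), (Ned, Nova, gold, 22), (Ned, Nova, grey, 25), (Ned, Nova, red, 30), (Ned, Nova, white, 25), (Ola, Helix, blue, 26), (Ola, Helix, grey, 21), (Ola, Lyra, blue, 26), (Ola, Lyra, grey, 21), (Ola, Omega, blue, 26), (Ola, Omega, grey, 21)}.
Joining (Supplier ⋈ Catalog) and Part on cost yields {(Ned, Beta, blue, 7, 13), (Ned, Beta, gold, 22, 16), (Ned, Beta, grey, 25, 19), (Ned, Beta, grey, 25, 25), (Ned, Beta, grey, 25, 34), (Ned, Beta, red, 30, 13), (Ned, Beta, white, 25, 19), (Ned, Beta, white, 25, 25), (Ned, Beta, white, 25, 34), (Ned, Gamma, blue, 7, 13), (Ned, Gamma, gold, 22, 16), (Ned, Gamma, grey, 25, 19), (Ned, Gamma, grey, 25, 25), (Ned, Gamma, grey, 25, 34), (Ned, Gamma, red, 30, 13), (Ned, Gamma, white, 25, 19), (Ned, Gamma, white, 25, 25), (Ned, Gamma, white, 25, 34), (Ned, Nova, blue, 7, 13), (Ned, Nova, gold, 22, 16), (Ned, Nova, grey, 25, 19), (Ned, Nova, grey, 25, 25), (Ned, Nova, grey, 25, 34), (Ned, Nova, red, 30, 13), (Ned, Nova, white, 25, 19), (Ned, Nova, white, 25, 25), (Ned, Nova, white, 25, 34)}.
Apply σ_{cost ≥ qty}; surviving tuples: {(Ned, Beta, gold, 22, 16), (Ned, Beta, grey, 25, 19), (Ned, Beta, grey, 25, 25), (Ned, Beta, red, 30, 13), (Ned, Beta, white, 25, 19), (Ned, Beta, white, 25, 25), (Ned, Gamma, gold, 22, 16), (Ned, Gamma, grey, 25, 19), (Ned, Gamma, grey, 25, 25), (Ned, Gamma, red, 30, 13), (Ned, Gamma, white, 25, 19), (Ned, Gamma, white, 25, 25), (Ned, Nova, gold, 22, 16), (Ned, Nova, grey, 25, 19), (Ned, Nova, grey, 25, 25), (Ned, Nova, red, 30, 13), (Ned, Nova, white, 25, 19), (Ned, Nova, white, 25, 25)}
Apply σ_{cost > qty}; surviving tuples: {(Ned, Beta, gold, 22, 16), (Ned, Beta, grey, 25, 19), (Ned, Beta, red, 30, 13), (Ned, Beta, white, 25, 19), (Ned, Gamma, gold, 22, 16), (Ned, Gamma, grey, 25, 19), (Ned, Gamma, red, 30, 13), (Ned, Gamma, white, 25, 19), (Ned, Nova, gold, 22, 16), (Ned, Nova, grey, 25, 19), (Ned, Nova, red, 30, 13), (Ned, Nova, white, 25, 19)}
π_{color, cost} gives {(gold, 22), (grey, 25), (red, 30), (white, 25)} (8 duplicate(s) eliminated).

{(gold, 22), (grey, 25), (red, 30), (white, 25)}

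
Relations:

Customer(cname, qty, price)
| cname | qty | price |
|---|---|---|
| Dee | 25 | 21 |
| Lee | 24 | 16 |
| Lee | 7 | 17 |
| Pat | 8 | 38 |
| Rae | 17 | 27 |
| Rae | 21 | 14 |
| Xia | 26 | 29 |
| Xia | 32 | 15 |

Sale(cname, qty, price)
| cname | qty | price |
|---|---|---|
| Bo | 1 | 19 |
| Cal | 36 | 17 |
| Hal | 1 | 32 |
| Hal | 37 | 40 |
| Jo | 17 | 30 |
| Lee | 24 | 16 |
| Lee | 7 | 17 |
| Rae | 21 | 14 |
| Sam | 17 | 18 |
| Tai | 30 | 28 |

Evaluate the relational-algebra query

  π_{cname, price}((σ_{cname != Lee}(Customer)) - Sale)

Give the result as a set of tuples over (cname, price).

{(Dee, 21), (Pat, 38), (Rae, 27), (Xia, 15), (Xia, 29)}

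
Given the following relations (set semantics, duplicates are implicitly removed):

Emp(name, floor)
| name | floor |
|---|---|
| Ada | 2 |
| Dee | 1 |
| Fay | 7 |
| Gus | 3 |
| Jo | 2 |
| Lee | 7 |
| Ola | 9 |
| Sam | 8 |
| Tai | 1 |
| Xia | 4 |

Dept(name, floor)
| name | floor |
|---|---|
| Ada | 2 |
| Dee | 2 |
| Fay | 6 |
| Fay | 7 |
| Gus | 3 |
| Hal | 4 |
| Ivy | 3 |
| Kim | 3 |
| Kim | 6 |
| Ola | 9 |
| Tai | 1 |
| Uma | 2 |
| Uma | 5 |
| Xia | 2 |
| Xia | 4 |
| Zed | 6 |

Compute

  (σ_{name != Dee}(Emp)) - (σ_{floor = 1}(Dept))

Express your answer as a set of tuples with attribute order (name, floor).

{(Ada, 2), (Fay, 7), (Gus, 3), (Jo, 2), (Lee, 7), (Ola, 9), (Sam, 8), (Xia, 4)}

Filtering on name != Dee leaves {(Ada, 2), (Fay, 7), (Gus, 3), (Jo, 2), (Lee, 7), (Ola, 9), (Sam, 8), (Tai, 1), (Xia, 4)}.
Filtering on floor = 1 leaves {(Tai, 1)}.
Difference: {(Ada, 2), (Fay, 7), (Gus, 3), (Jo, 2), (Lee, 7), (Ola, 9), (Sam, 8), (Tai, 1), (Xia, 4)} with {(Tai, 1)} → {(Ada, 2), (Fay, 7), (Gus, 3), (Jo, 2), (Lee, 7), (Ola, 9), (Sam, 8), (Xia, 4)}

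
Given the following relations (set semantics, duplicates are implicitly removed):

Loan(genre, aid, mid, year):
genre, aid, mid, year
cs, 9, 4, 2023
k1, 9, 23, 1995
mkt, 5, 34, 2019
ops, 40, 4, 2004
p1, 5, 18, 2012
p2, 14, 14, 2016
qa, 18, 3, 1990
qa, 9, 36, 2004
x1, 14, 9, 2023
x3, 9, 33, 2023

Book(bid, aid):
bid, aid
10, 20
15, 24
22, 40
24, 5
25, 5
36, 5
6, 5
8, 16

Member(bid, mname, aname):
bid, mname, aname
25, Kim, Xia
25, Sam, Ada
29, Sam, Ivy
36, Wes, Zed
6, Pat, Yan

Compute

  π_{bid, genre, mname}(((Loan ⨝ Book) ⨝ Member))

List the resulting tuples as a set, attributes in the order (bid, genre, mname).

Natural join on aid: {(mkt, 5, 34, 2019, 24), (mkt, 5, 34, 2019, 25), (mkt, 5, 34, 2019, 36), (mkt, 5, 34, 2019, 6), (ops, 40, 4, 2004, 22), (p1, 5, 18, 2012, 24), (p1, 5, 18, 2012, 25), (p1, 5, 18, 2012, 36), (p1, 5, 18, 2012, 6)}
Natural join on bid: {(mkt, 5, 34, 2019, 25, Kim, Xia), (mkt, 5, 34, 2019, 25, Sam, Ada), (mkt, 5, 34, 2019, 36, Wes, Zed), (mkt, 5, 34, 2019, 6, Pat, Yan), (p1, 5, 18, 2012, 25, Kim, Xia), (p1, 5, 18, 2012, 25, Sam, Ada), (p1, 5, 18, 2012, 36, Wes, Zed), (p1, 5, 18, 2012, 6, Pat, Yan)}
π[bid, genre, mname]: project onto (bid, genre, mname) → {(25, mkt, Kim), (25, mkt, Sam), (25, p1, Kim), (25, p1, Sam), (36, mkt, Wes), (36, p1, Wes), (6, mkt, Pat), (6, p1, Pat)}

{(25, mkt, Kim), (25, mkt, Sam), (25, p1, Kim), (25, p1, Sam), (36, mkt, Wes), (36, p1, Wes), (6, mkt, Pat), (6, p1, Pat)}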